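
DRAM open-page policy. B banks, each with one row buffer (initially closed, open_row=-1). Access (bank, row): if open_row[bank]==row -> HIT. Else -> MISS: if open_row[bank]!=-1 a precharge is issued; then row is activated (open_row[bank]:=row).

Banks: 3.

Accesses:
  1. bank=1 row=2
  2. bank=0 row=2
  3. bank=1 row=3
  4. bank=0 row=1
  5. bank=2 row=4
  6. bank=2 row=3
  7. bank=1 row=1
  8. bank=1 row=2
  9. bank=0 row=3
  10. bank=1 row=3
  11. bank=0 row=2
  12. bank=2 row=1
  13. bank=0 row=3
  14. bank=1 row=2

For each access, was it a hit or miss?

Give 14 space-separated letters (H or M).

Acc 1: bank1 row2 -> MISS (open row2); precharges=0
Acc 2: bank0 row2 -> MISS (open row2); precharges=0
Acc 3: bank1 row3 -> MISS (open row3); precharges=1
Acc 4: bank0 row1 -> MISS (open row1); precharges=2
Acc 5: bank2 row4 -> MISS (open row4); precharges=2
Acc 6: bank2 row3 -> MISS (open row3); precharges=3
Acc 7: bank1 row1 -> MISS (open row1); precharges=4
Acc 8: bank1 row2 -> MISS (open row2); precharges=5
Acc 9: bank0 row3 -> MISS (open row3); precharges=6
Acc 10: bank1 row3 -> MISS (open row3); precharges=7
Acc 11: bank0 row2 -> MISS (open row2); precharges=8
Acc 12: bank2 row1 -> MISS (open row1); precharges=9
Acc 13: bank0 row3 -> MISS (open row3); precharges=10
Acc 14: bank1 row2 -> MISS (open row2); precharges=11

Answer: M M M M M M M M M M M M M M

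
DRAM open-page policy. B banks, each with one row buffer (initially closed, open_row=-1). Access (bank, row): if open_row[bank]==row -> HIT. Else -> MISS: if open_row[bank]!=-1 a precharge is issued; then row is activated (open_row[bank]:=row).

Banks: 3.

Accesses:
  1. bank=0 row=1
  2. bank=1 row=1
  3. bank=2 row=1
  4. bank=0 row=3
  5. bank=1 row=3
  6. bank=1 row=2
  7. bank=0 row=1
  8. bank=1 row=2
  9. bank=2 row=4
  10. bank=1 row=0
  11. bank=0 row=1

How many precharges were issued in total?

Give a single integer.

Acc 1: bank0 row1 -> MISS (open row1); precharges=0
Acc 2: bank1 row1 -> MISS (open row1); precharges=0
Acc 3: bank2 row1 -> MISS (open row1); precharges=0
Acc 4: bank0 row3 -> MISS (open row3); precharges=1
Acc 5: bank1 row3 -> MISS (open row3); precharges=2
Acc 6: bank1 row2 -> MISS (open row2); precharges=3
Acc 7: bank0 row1 -> MISS (open row1); precharges=4
Acc 8: bank1 row2 -> HIT
Acc 9: bank2 row4 -> MISS (open row4); precharges=5
Acc 10: bank1 row0 -> MISS (open row0); precharges=6
Acc 11: bank0 row1 -> HIT

Answer: 6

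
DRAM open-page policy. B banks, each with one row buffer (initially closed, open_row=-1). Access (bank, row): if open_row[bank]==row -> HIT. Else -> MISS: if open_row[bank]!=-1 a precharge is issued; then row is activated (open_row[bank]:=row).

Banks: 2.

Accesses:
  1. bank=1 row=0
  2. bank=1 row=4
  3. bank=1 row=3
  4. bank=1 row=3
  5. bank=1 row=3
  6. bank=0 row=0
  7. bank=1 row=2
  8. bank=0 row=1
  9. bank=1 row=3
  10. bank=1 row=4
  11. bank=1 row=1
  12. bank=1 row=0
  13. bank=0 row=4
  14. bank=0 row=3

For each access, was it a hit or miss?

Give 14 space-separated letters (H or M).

Acc 1: bank1 row0 -> MISS (open row0); precharges=0
Acc 2: bank1 row4 -> MISS (open row4); precharges=1
Acc 3: bank1 row3 -> MISS (open row3); precharges=2
Acc 4: bank1 row3 -> HIT
Acc 5: bank1 row3 -> HIT
Acc 6: bank0 row0 -> MISS (open row0); precharges=2
Acc 7: bank1 row2 -> MISS (open row2); precharges=3
Acc 8: bank0 row1 -> MISS (open row1); precharges=4
Acc 9: bank1 row3 -> MISS (open row3); precharges=5
Acc 10: bank1 row4 -> MISS (open row4); precharges=6
Acc 11: bank1 row1 -> MISS (open row1); precharges=7
Acc 12: bank1 row0 -> MISS (open row0); precharges=8
Acc 13: bank0 row4 -> MISS (open row4); precharges=9
Acc 14: bank0 row3 -> MISS (open row3); precharges=10

Answer: M M M H H M M M M M M M M M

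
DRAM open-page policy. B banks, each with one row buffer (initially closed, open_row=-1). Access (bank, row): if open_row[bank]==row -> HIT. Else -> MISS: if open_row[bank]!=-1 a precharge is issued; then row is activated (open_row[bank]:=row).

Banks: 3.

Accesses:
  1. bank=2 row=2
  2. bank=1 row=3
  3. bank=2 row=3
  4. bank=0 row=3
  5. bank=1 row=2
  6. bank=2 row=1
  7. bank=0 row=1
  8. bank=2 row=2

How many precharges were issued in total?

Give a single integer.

Answer: 5

Derivation:
Acc 1: bank2 row2 -> MISS (open row2); precharges=0
Acc 2: bank1 row3 -> MISS (open row3); precharges=0
Acc 3: bank2 row3 -> MISS (open row3); precharges=1
Acc 4: bank0 row3 -> MISS (open row3); precharges=1
Acc 5: bank1 row2 -> MISS (open row2); precharges=2
Acc 6: bank2 row1 -> MISS (open row1); precharges=3
Acc 7: bank0 row1 -> MISS (open row1); precharges=4
Acc 8: bank2 row2 -> MISS (open row2); precharges=5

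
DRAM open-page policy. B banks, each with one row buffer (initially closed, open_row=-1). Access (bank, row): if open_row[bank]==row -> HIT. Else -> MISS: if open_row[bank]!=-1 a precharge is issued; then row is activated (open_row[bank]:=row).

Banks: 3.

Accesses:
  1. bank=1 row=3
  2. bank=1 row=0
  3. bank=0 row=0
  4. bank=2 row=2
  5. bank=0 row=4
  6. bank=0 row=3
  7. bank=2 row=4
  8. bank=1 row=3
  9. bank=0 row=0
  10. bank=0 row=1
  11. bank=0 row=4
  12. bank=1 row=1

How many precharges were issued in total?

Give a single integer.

Answer: 9

Derivation:
Acc 1: bank1 row3 -> MISS (open row3); precharges=0
Acc 2: bank1 row0 -> MISS (open row0); precharges=1
Acc 3: bank0 row0 -> MISS (open row0); precharges=1
Acc 4: bank2 row2 -> MISS (open row2); precharges=1
Acc 5: bank0 row4 -> MISS (open row4); precharges=2
Acc 6: bank0 row3 -> MISS (open row3); precharges=3
Acc 7: bank2 row4 -> MISS (open row4); precharges=4
Acc 8: bank1 row3 -> MISS (open row3); precharges=5
Acc 9: bank0 row0 -> MISS (open row0); precharges=6
Acc 10: bank0 row1 -> MISS (open row1); precharges=7
Acc 11: bank0 row4 -> MISS (open row4); precharges=8
Acc 12: bank1 row1 -> MISS (open row1); precharges=9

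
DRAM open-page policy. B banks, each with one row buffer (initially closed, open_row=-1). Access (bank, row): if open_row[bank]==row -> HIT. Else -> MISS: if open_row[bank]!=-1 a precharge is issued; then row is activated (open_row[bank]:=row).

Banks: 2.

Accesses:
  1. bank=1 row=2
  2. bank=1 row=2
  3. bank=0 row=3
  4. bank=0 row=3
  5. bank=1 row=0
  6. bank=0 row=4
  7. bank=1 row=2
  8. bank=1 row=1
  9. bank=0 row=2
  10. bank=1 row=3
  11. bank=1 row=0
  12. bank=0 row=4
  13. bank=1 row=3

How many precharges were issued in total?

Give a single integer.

Acc 1: bank1 row2 -> MISS (open row2); precharges=0
Acc 2: bank1 row2 -> HIT
Acc 3: bank0 row3 -> MISS (open row3); precharges=0
Acc 4: bank0 row3 -> HIT
Acc 5: bank1 row0 -> MISS (open row0); precharges=1
Acc 6: bank0 row4 -> MISS (open row4); precharges=2
Acc 7: bank1 row2 -> MISS (open row2); precharges=3
Acc 8: bank1 row1 -> MISS (open row1); precharges=4
Acc 9: bank0 row2 -> MISS (open row2); precharges=5
Acc 10: bank1 row3 -> MISS (open row3); precharges=6
Acc 11: bank1 row0 -> MISS (open row0); precharges=7
Acc 12: bank0 row4 -> MISS (open row4); precharges=8
Acc 13: bank1 row3 -> MISS (open row3); precharges=9

Answer: 9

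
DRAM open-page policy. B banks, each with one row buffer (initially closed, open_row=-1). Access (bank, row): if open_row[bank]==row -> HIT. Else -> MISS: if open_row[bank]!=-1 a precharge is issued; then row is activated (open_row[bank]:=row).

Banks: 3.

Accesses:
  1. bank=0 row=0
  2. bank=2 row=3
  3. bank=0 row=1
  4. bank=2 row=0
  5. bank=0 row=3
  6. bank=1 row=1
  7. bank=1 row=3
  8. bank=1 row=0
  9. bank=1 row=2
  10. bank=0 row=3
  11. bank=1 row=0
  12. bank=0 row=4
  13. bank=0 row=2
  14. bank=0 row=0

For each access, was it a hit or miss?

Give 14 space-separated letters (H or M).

Acc 1: bank0 row0 -> MISS (open row0); precharges=0
Acc 2: bank2 row3 -> MISS (open row3); precharges=0
Acc 3: bank0 row1 -> MISS (open row1); precharges=1
Acc 4: bank2 row0 -> MISS (open row0); precharges=2
Acc 5: bank0 row3 -> MISS (open row3); precharges=3
Acc 6: bank1 row1 -> MISS (open row1); precharges=3
Acc 7: bank1 row3 -> MISS (open row3); precharges=4
Acc 8: bank1 row0 -> MISS (open row0); precharges=5
Acc 9: bank1 row2 -> MISS (open row2); precharges=6
Acc 10: bank0 row3 -> HIT
Acc 11: bank1 row0 -> MISS (open row0); precharges=7
Acc 12: bank0 row4 -> MISS (open row4); precharges=8
Acc 13: bank0 row2 -> MISS (open row2); precharges=9
Acc 14: bank0 row0 -> MISS (open row0); precharges=10

Answer: M M M M M M M M M H M M M M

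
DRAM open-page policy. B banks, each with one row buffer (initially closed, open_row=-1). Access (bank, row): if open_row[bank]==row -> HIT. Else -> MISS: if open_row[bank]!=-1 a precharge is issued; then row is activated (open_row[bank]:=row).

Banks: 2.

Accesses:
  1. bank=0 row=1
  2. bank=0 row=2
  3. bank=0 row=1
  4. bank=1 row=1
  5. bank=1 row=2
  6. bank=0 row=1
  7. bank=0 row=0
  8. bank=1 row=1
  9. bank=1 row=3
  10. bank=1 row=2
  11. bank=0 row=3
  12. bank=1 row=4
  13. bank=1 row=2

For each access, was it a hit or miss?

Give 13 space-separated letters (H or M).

Acc 1: bank0 row1 -> MISS (open row1); precharges=0
Acc 2: bank0 row2 -> MISS (open row2); precharges=1
Acc 3: bank0 row1 -> MISS (open row1); precharges=2
Acc 4: bank1 row1 -> MISS (open row1); precharges=2
Acc 5: bank1 row2 -> MISS (open row2); precharges=3
Acc 6: bank0 row1 -> HIT
Acc 7: bank0 row0 -> MISS (open row0); precharges=4
Acc 8: bank1 row1 -> MISS (open row1); precharges=5
Acc 9: bank1 row3 -> MISS (open row3); precharges=6
Acc 10: bank1 row2 -> MISS (open row2); precharges=7
Acc 11: bank0 row3 -> MISS (open row3); precharges=8
Acc 12: bank1 row4 -> MISS (open row4); precharges=9
Acc 13: bank1 row2 -> MISS (open row2); precharges=10

Answer: M M M M M H M M M M M M M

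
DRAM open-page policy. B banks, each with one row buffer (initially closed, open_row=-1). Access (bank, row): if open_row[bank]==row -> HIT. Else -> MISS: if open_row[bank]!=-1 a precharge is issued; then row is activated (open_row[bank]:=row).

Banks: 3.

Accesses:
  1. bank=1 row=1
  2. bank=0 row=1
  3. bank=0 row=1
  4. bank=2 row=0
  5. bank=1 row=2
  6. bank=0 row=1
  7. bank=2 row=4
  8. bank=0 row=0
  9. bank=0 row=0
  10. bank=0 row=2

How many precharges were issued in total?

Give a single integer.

Acc 1: bank1 row1 -> MISS (open row1); precharges=0
Acc 2: bank0 row1 -> MISS (open row1); precharges=0
Acc 3: bank0 row1 -> HIT
Acc 4: bank2 row0 -> MISS (open row0); precharges=0
Acc 5: bank1 row2 -> MISS (open row2); precharges=1
Acc 6: bank0 row1 -> HIT
Acc 7: bank2 row4 -> MISS (open row4); precharges=2
Acc 8: bank0 row0 -> MISS (open row0); precharges=3
Acc 9: bank0 row0 -> HIT
Acc 10: bank0 row2 -> MISS (open row2); precharges=4

Answer: 4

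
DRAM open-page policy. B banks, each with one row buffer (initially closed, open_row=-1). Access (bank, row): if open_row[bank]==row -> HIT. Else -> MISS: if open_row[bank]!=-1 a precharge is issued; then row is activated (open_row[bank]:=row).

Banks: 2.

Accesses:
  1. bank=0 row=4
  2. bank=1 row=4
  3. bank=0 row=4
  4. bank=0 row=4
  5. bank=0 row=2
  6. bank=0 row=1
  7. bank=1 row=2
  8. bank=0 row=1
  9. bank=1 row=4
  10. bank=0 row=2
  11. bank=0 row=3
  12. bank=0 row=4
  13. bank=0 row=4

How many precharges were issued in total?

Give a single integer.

Acc 1: bank0 row4 -> MISS (open row4); precharges=0
Acc 2: bank1 row4 -> MISS (open row4); precharges=0
Acc 3: bank0 row4 -> HIT
Acc 4: bank0 row4 -> HIT
Acc 5: bank0 row2 -> MISS (open row2); precharges=1
Acc 6: bank0 row1 -> MISS (open row1); precharges=2
Acc 7: bank1 row2 -> MISS (open row2); precharges=3
Acc 8: bank0 row1 -> HIT
Acc 9: bank1 row4 -> MISS (open row4); precharges=4
Acc 10: bank0 row2 -> MISS (open row2); precharges=5
Acc 11: bank0 row3 -> MISS (open row3); precharges=6
Acc 12: bank0 row4 -> MISS (open row4); precharges=7
Acc 13: bank0 row4 -> HIT

Answer: 7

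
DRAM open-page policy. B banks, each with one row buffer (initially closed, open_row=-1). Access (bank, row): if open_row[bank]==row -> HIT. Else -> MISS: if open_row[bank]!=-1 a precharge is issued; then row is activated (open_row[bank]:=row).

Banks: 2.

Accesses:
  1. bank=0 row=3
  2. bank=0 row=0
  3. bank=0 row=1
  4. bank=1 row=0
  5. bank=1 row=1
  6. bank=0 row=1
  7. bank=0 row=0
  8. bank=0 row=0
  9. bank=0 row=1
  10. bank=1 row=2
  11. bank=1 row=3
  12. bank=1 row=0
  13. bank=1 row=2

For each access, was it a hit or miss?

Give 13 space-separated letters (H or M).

Acc 1: bank0 row3 -> MISS (open row3); precharges=0
Acc 2: bank0 row0 -> MISS (open row0); precharges=1
Acc 3: bank0 row1 -> MISS (open row1); precharges=2
Acc 4: bank1 row0 -> MISS (open row0); precharges=2
Acc 5: bank1 row1 -> MISS (open row1); precharges=3
Acc 6: bank0 row1 -> HIT
Acc 7: bank0 row0 -> MISS (open row0); precharges=4
Acc 8: bank0 row0 -> HIT
Acc 9: bank0 row1 -> MISS (open row1); precharges=5
Acc 10: bank1 row2 -> MISS (open row2); precharges=6
Acc 11: bank1 row3 -> MISS (open row3); precharges=7
Acc 12: bank1 row0 -> MISS (open row0); precharges=8
Acc 13: bank1 row2 -> MISS (open row2); precharges=9

Answer: M M M M M H M H M M M M M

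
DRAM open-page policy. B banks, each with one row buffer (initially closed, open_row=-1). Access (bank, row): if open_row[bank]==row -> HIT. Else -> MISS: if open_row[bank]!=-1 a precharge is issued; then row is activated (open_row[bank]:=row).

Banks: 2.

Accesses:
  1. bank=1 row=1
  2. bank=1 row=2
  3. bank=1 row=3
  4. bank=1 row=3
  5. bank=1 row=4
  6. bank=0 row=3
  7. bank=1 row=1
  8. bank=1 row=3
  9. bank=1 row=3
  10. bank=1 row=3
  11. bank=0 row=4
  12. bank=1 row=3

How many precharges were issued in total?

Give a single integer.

Acc 1: bank1 row1 -> MISS (open row1); precharges=0
Acc 2: bank1 row2 -> MISS (open row2); precharges=1
Acc 3: bank1 row3 -> MISS (open row3); precharges=2
Acc 4: bank1 row3 -> HIT
Acc 5: bank1 row4 -> MISS (open row4); precharges=3
Acc 6: bank0 row3 -> MISS (open row3); precharges=3
Acc 7: bank1 row1 -> MISS (open row1); precharges=4
Acc 8: bank1 row3 -> MISS (open row3); precharges=5
Acc 9: bank1 row3 -> HIT
Acc 10: bank1 row3 -> HIT
Acc 11: bank0 row4 -> MISS (open row4); precharges=6
Acc 12: bank1 row3 -> HIT

Answer: 6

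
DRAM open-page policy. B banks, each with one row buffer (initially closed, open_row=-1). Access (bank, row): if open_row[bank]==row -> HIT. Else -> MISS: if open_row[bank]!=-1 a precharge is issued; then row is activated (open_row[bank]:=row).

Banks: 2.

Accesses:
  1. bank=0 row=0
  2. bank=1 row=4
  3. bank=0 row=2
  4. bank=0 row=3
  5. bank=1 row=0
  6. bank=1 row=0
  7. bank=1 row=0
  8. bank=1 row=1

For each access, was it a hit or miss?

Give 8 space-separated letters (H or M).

Answer: M M M M M H H M

Derivation:
Acc 1: bank0 row0 -> MISS (open row0); precharges=0
Acc 2: bank1 row4 -> MISS (open row4); precharges=0
Acc 3: bank0 row2 -> MISS (open row2); precharges=1
Acc 4: bank0 row3 -> MISS (open row3); precharges=2
Acc 5: bank1 row0 -> MISS (open row0); precharges=3
Acc 6: bank1 row0 -> HIT
Acc 7: bank1 row0 -> HIT
Acc 8: bank1 row1 -> MISS (open row1); precharges=4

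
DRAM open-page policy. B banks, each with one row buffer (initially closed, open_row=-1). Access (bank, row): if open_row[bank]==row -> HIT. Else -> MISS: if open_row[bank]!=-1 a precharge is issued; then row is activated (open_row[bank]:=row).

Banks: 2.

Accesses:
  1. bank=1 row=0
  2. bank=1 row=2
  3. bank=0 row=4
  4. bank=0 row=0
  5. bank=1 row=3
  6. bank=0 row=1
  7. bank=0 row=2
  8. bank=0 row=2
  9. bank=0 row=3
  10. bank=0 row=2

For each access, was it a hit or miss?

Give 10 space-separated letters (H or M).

Acc 1: bank1 row0 -> MISS (open row0); precharges=0
Acc 2: bank1 row2 -> MISS (open row2); precharges=1
Acc 3: bank0 row4 -> MISS (open row4); precharges=1
Acc 4: bank0 row0 -> MISS (open row0); precharges=2
Acc 5: bank1 row3 -> MISS (open row3); precharges=3
Acc 6: bank0 row1 -> MISS (open row1); precharges=4
Acc 7: bank0 row2 -> MISS (open row2); precharges=5
Acc 8: bank0 row2 -> HIT
Acc 9: bank0 row3 -> MISS (open row3); precharges=6
Acc 10: bank0 row2 -> MISS (open row2); precharges=7

Answer: M M M M M M M H M M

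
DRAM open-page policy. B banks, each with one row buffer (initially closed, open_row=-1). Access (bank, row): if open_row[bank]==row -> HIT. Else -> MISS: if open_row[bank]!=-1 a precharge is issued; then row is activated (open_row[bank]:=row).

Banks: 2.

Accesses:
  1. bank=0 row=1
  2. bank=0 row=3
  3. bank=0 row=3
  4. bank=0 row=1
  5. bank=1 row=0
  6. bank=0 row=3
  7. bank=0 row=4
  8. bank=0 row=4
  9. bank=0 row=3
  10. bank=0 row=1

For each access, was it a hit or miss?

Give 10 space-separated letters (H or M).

Acc 1: bank0 row1 -> MISS (open row1); precharges=0
Acc 2: bank0 row3 -> MISS (open row3); precharges=1
Acc 3: bank0 row3 -> HIT
Acc 4: bank0 row1 -> MISS (open row1); precharges=2
Acc 5: bank1 row0 -> MISS (open row0); precharges=2
Acc 6: bank0 row3 -> MISS (open row3); precharges=3
Acc 7: bank0 row4 -> MISS (open row4); precharges=4
Acc 8: bank0 row4 -> HIT
Acc 9: bank0 row3 -> MISS (open row3); precharges=5
Acc 10: bank0 row1 -> MISS (open row1); precharges=6

Answer: M M H M M M M H M M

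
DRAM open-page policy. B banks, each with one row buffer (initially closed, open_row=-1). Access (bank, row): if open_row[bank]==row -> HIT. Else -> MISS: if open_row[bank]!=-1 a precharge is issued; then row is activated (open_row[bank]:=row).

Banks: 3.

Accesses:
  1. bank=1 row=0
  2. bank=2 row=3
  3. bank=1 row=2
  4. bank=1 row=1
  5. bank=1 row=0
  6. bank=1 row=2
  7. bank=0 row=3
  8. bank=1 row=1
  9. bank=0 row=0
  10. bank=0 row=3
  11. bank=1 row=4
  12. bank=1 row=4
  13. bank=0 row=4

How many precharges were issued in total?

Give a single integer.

Acc 1: bank1 row0 -> MISS (open row0); precharges=0
Acc 2: bank2 row3 -> MISS (open row3); precharges=0
Acc 3: bank1 row2 -> MISS (open row2); precharges=1
Acc 4: bank1 row1 -> MISS (open row1); precharges=2
Acc 5: bank1 row0 -> MISS (open row0); precharges=3
Acc 6: bank1 row2 -> MISS (open row2); precharges=4
Acc 7: bank0 row3 -> MISS (open row3); precharges=4
Acc 8: bank1 row1 -> MISS (open row1); precharges=5
Acc 9: bank0 row0 -> MISS (open row0); precharges=6
Acc 10: bank0 row3 -> MISS (open row3); precharges=7
Acc 11: bank1 row4 -> MISS (open row4); precharges=8
Acc 12: bank1 row4 -> HIT
Acc 13: bank0 row4 -> MISS (open row4); precharges=9

Answer: 9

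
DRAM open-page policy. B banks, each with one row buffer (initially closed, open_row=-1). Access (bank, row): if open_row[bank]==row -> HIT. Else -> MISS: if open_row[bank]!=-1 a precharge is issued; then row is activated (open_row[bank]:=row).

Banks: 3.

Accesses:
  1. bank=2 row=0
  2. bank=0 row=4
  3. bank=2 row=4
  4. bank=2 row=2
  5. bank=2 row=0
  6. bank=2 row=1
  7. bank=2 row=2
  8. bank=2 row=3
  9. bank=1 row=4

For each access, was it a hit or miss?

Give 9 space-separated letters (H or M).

Answer: M M M M M M M M M

Derivation:
Acc 1: bank2 row0 -> MISS (open row0); precharges=0
Acc 2: bank0 row4 -> MISS (open row4); precharges=0
Acc 3: bank2 row4 -> MISS (open row4); precharges=1
Acc 4: bank2 row2 -> MISS (open row2); precharges=2
Acc 5: bank2 row0 -> MISS (open row0); precharges=3
Acc 6: bank2 row1 -> MISS (open row1); precharges=4
Acc 7: bank2 row2 -> MISS (open row2); precharges=5
Acc 8: bank2 row3 -> MISS (open row3); precharges=6
Acc 9: bank1 row4 -> MISS (open row4); precharges=6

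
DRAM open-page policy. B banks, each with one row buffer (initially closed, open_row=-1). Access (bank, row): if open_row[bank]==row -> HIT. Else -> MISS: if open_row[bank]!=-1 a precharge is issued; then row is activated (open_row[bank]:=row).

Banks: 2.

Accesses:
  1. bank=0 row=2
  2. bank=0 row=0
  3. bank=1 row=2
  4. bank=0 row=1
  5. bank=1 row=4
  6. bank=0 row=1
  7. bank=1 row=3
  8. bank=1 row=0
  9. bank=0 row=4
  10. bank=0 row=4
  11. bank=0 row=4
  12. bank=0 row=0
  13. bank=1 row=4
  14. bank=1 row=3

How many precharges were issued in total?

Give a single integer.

Answer: 9

Derivation:
Acc 1: bank0 row2 -> MISS (open row2); precharges=0
Acc 2: bank0 row0 -> MISS (open row0); precharges=1
Acc 3: bank1 row2 -> MISS (open row2); precharges=1
Acc 4: bank0 row1 -> MISS (open row1); precharges=2
Acc 5: bank1 row4 -> MISS (open row4); precharges=3
Acc 6: bank0 row1 -> HIT
Acc 7: bank1 row3 -> MISS (open row3); precharges=4
Acc 8: bank1 row0 -> MISS (open row0); precharges=5
Acc 9: bank0 row4 -> MISS (open row4); precharges=6
Acc 10: bank0 row4 -> HIT
Acc 11: bank0 row4 -> HIT
Acc 12: bank0 row0 -> MISS (open row0); precharges=7
Acc 13: bank1 row4 -> MISS (open row4); precharges=8
Acc 14: bank1 row3 -> MISS (open row3); precharges=9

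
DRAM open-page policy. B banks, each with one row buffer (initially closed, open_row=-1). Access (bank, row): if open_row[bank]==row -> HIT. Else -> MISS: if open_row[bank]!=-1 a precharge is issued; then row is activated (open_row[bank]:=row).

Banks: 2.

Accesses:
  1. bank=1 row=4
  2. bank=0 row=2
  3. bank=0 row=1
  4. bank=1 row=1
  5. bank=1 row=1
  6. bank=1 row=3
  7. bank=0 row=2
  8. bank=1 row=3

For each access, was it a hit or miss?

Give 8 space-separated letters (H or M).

Answer: M M M M H M M H

Derivation:
Acc 1: bank1 row4 -> MISS (open row4); precharges=0
Acc 2: bank0 row2 -> MISS (open row2); precharges=0
Acc 3: bank0 row1 -> MISS (open row1); precharges=1
Acc 4: bank1 row1 -> MISS (open row1); precharges=2
Acc 5: bank1 row1 -> HIT
Acc 6: bank1 row3 -> MISS (open row3); precharges=3
Acc 7: bank0 row2 -> MISS (open row2); precharges=4
Acc 8: bank1 row3 -> HIT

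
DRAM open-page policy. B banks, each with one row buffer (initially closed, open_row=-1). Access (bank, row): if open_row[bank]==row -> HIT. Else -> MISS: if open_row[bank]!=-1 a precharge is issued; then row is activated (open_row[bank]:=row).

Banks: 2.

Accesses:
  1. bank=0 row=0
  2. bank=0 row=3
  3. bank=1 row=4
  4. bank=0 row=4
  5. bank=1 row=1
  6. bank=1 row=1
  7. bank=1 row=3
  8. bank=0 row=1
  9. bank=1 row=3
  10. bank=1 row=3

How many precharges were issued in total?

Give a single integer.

Acc 1: bank0 row0 -> MISS (open row0); precharges=0
Acc 2: bank0 row3 -> MISS (open row3); precharges=1
Acc 3: bank1 row4 -> MISS (open row4); precharges=1
Acc 4: bank0 row4 -> MISS (open row4); precharges=2
Acc 5: bank1 row1 -> MISS (open row1); precharges=3
Acc 6: bank1 row1 -> HIT
Acc 7: bank1 row3 -> MISS (open row3); precharges=4
Acc 8: bank0 row1 -> MISS (open row1); precharges=5
Acc 9: bank1 row3 -> HIT
Acc 10: bank1 row3 -> HIT

Answer: 5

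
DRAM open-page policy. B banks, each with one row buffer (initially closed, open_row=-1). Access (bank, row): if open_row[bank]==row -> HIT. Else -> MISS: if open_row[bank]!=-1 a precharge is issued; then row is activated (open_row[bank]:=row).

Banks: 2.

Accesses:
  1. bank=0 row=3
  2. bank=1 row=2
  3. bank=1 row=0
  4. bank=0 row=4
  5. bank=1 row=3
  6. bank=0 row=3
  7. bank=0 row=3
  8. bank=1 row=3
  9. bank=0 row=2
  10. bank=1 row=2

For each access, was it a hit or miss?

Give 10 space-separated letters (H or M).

Answer: M M M M M M H H M M

Derivation:
Acc 1: bank0 row3 -> MISS (open row3); precharges=0
Acc 2: bank1 row2 -> MISS (open row2); precharges=0
Acc 3: bank1 row0 -> MISS (open row0); precharges=1
Acc 4: bank0 row4 -> MISS (open row4); precharges=2
Acc 5: bank1 row3 -> MISS (open row3); precharges=3
Acc 6: bank0 row3 -> MISS (open row3); precharges=4
Acc 7: bank0 row3 -> HIT
Acc 8: bank1 row3 -> HIT
Acc 9: bank0 row2 -> MISS (open row2); precharges=5
Acc 10: bank1 row2 -> MISS (open row2); precharges=6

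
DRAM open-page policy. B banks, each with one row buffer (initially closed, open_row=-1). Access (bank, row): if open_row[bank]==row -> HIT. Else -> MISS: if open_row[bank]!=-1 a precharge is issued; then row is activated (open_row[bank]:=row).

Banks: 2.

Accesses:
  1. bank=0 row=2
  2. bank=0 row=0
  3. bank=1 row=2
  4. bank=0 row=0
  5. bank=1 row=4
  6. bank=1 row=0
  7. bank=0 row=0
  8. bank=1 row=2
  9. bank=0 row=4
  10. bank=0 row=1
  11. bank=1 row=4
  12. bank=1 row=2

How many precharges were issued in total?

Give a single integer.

Answer: 8

Derivation:
Acc 1: bank0 row2 -> MISS (open row2); precharges=0
Acc 2: bank0 row0 -> MISS (open row0); precharges=1
Acc 3: bank1 row2 -> MISS (open row2); precharges=1
Acc 4: bank0 row0 -> HIT
Acc 5: bank1 row4 -> MISS (open row4); precharges=2
Acc 6: bank1 row0 -> MISS (open row0); precharges=3
Acc 7: bank0 row0 -> HIT
Acc 8: bank1 row2 -> MISS (open row2); precharges=4
Acc 9: bank0 row4 -> MISS (open row4); precharges=5
Acc 10: bank0 row1 -> MISS (open row1); precharges=6
Acc 11: bank1 row4 -> MISS (open row4); precharges=7
Acc 12: bank1 row2 -> MISS (open row2); precharges=8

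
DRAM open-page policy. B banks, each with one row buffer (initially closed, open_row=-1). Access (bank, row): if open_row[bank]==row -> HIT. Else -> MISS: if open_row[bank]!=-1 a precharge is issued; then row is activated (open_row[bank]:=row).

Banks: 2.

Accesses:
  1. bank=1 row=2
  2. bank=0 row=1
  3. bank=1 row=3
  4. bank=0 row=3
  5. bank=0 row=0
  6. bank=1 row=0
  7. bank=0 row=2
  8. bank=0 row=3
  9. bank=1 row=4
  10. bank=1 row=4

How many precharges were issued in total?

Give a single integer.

Answer: 7

Derivation:
Acc 1: bank1 row2 -> MISS (open row2); precharges=0
Acc 2: bank0 row1 -> MISS (open row1); precharges=0
Acc 3: bank1 row3 -> MISS (open row3); precharges=1
Acc 4: bank0 row3 -> MISS (open row3); precharges=2
Acc 5: bank0 row0 -> MISS (open row0); precharges=3
Acc 6: bank1 row0 -> MISS (open row0); precharges=4
Acc 7: bank0 row2 -> MISS (open row2); precharges=5
Acc 8: bank0 row3 -> MISS (open row3); precharges=6
Acc 9: bank1 row4 -> MISS (open row4); precharges=7
Acc 10: bank1 row4 -> HIT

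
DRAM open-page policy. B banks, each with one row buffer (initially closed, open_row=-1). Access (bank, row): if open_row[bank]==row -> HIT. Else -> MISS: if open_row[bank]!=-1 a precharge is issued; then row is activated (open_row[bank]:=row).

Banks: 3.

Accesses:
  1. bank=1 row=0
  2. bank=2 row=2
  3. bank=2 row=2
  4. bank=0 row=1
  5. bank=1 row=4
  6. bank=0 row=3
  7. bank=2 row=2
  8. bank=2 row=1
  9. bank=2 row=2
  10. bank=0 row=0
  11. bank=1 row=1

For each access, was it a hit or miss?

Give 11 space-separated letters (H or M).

Answer: M M H M M M H M M M M

Derivation:
Acc 1: bank1 row0 -> MISS (open row0); precharges=0
Acc 2: bank2 row2 -> MISS (open row2); precharges=0
Acc 3: bank2 row2 -> HIT
Acc 4: bank0 row1 -> MISS (open row1); precharges=0
Acc 5: bank1 row4 -> MISS (open row4); precharges=1
Acc 6: bank0 row3 -> MISS (open row3); precharges=2
Acc 7: bank2 row2 -> HIT
Acc 8: bank2 row1 -> MISS (open row1); precharges=3
Acc 9: bank2 row2 -> MISS (open row2); precharges=4
Acc 10: bank0 row0 -> MISS (open row0); precharges=5
Acc 11: bank1 row1 -> MISS (open row1); precharges=6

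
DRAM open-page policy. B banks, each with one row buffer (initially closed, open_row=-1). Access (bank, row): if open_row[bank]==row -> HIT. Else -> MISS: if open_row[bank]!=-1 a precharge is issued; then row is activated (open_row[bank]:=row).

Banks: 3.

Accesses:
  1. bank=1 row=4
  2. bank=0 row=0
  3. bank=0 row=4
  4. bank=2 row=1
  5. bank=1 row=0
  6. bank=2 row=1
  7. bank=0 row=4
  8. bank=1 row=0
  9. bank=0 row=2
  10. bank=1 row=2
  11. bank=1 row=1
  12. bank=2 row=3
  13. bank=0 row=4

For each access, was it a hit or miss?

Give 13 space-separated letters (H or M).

Answer: M M M M M H H H M M M M M

Derivation:
Acc 1: bank1 row4 -> MISS (open row4); precharges=0
Acc 2: bank0 row0 -> MISS (open row0); precharges=0
Acc 3: bank0 row4 -> MISS (open row4); precharges=1
Acc 4: bank2 row1 -> MISS (open row1); precharges=1
Acc 5: bank1 row0 -> MISS (open row0); precharges=2
Acc 6: bank2 row1 -> HIT
Acc 7: bank0 row4 -> HIT
Acc 8: bank1 row0 -> HIT
Acc 9: bank0 row2 -> MISS (open row2); precharges=3
Acc 10: bank1 row2 -> MISS (open row2); precharges=4
Acc 11: bank1 row1 -> MISS (open row1); precharges=5
Acc 12: bank2 row3 -> MISS (open row3); precharges=6
Acc 13: bank0 row4 -> MISS (open row4); precharges=7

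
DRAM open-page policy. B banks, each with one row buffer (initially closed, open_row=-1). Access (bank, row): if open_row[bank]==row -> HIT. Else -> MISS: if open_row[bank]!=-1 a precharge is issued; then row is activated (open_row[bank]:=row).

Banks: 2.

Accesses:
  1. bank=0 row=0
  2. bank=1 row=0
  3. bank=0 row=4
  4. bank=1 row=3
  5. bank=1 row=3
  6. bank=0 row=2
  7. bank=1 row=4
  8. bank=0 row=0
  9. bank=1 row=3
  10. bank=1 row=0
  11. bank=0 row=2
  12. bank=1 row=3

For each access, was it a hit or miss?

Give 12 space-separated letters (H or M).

Answer: M M M M H M M M M M M M

Derivation:
Acc 1: bank0 row0 -> MISS (open row0); precharges=0
Acc 2: bank1 row0 -> MISS (open row0); precharges=0
Acc 3: bank0 row4 -> MISS (open row4); precharges=1
Acc 4: bank1 row3 -> MISS (open row3); precharges=2
Acc 5: bank1 row3 -> HIT
Acc 6: bank0 row2 -> MISS (open row2); precharges=3
Acc 7: bank1 row4 -> MISS (open row4); precharges=4
Acc 8: bank0 row0 -> MISS (open row0); precharges=5
Acc 9: bank1 row3 -> MISS (open row3); precharges=6
Acc 10: bank1 row0 -> MISS (open row0); precharges=7
Acc 11: bank0 row2 -> MISS (open row2); precharges=8
Acc 12: bank1 row3 -> MISS (open row3); precharges=9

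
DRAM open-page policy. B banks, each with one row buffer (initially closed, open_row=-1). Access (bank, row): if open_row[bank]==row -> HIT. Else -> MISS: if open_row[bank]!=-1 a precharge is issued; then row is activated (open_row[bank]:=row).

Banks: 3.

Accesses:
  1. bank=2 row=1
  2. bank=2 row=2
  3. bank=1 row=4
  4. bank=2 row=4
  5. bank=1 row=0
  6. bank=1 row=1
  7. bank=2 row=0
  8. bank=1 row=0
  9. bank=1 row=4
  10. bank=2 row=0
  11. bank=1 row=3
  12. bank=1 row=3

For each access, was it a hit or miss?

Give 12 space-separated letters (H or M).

Acc 1: bank2 row1 -> MISS (open row1); precharges=0
Acc 2: bank2 row2 -> MISS (open row2); precharges=1
Acc 3: bank1 row4 -> MISS (open row4); precharges=1
Acc 4: bank2 row4 -> MISS (open row4); precharges=2
Acc 5: bank1 row0 -> MISS (open row0); precharges=3
Acc 6: bank1 row1 -> MISS (open row1); precharges=4
Acc 7: bank2 row0 -> MISS (open row0); precharges=5
Acc 8: bank1 row0 -> MISS (open row0); precharges=6
Acc 9: bank1 row4 -> MISS (open row4); precharges=7
Acc 10: bank2 row0 -> HIT
Acc 11: bank1 row3 -> MISS (open row3); precharges=8
Acc 12: bank1 row3 -> HIT

Answer: M M M M M M M M M H M H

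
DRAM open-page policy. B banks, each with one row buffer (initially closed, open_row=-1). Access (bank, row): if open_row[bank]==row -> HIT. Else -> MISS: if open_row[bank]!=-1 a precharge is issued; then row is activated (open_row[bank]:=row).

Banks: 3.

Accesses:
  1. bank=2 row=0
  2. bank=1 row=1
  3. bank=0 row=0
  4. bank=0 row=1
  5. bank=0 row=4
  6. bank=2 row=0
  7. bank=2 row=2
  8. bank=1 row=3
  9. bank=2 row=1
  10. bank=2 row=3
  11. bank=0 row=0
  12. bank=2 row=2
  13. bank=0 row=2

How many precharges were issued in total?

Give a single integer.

Answer: 9

Derivation:
Acc 1: bank2 row0 -> MISS (open row0); precharges=0
Acc 2: bank1 row1 -> MISS (open row1); precharges=0
Acc 3: bank0 row0 -> MISS (open row0); precharges=0
Acc 4: bank0 row1 -> MISS (open row1); precharges=1
Acc 5: bank0 row4 -> MISS (open row4); precharges=2
Acc 6: bank2 row0 -> HIT
Acc 7: bank2 row2 -> MISS (open row2); precharges=3
Acc 8: bank1 row3 -> MISS (open row3); precharges=4
Acc 9: bank2 row1 -> MISS (open row1); precharges=5
Acc 10: bank2 row3 -> MISS (open row3); precharges=6
Acc 11: bank0 row0 -> MISS (open row0); precharges=7
Acc 12: bank2 row2 -> MISS (open row2); precharges=8
Acc 13: bank0 row2 -> MISS (open row2); precharges=9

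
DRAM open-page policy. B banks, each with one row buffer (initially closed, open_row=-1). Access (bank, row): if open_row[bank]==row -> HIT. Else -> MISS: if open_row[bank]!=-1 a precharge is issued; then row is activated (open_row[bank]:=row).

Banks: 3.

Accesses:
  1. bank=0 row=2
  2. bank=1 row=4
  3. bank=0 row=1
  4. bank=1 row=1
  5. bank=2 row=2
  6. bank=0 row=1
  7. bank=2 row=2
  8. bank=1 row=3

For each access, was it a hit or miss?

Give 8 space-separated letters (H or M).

Acc 1: bank0 row2 -> MISS (open row2); precharges=0
Acc 2: bank1 row4 -> MISS (open row4); precharges=0
Acc 3: bank0 row1 -> MISS (open row1); precharges=1
Acc 4: bank1 row1 -> MISS (open row1); precharges=2
Acc 5: bank2 row2 -> MISS (open row2); precharges=2
Acc 6: bank0 row1 -> HIT
Acc 7: bank2 row2 -> HIT
Acc 8: bank1 row3 -> MISS (open row3); precharges=3

Answer: M M M M M H H M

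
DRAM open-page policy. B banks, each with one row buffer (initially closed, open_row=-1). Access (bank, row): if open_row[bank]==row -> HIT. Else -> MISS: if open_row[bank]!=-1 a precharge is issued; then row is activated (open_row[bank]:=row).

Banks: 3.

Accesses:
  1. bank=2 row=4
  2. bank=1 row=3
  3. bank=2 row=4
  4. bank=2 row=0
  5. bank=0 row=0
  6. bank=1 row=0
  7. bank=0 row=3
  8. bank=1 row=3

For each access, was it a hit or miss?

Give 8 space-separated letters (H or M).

Answer: M M H M M M M M

Derivation:
Acc 1: bank2 row4 -> MISS (open row4); precharges=0
Acc 2: bank1 row3 -> MISS (open row3); precharges=0
Acc 3: bank2 row4 -> HIT
Acc 4: bank2 row0 -> MISS (open row0); precharges=1
Acc 5: bank0 row0 -> MISS (open row0); precharges=1
Acc 6: bank1 row0 -> MISS (open row0); precharges=2
Acc 7: bank0 row3 -> MISS (open row3); precharges=3
Acc 8: bank1 row3 -> MISS (open row3); precharges=4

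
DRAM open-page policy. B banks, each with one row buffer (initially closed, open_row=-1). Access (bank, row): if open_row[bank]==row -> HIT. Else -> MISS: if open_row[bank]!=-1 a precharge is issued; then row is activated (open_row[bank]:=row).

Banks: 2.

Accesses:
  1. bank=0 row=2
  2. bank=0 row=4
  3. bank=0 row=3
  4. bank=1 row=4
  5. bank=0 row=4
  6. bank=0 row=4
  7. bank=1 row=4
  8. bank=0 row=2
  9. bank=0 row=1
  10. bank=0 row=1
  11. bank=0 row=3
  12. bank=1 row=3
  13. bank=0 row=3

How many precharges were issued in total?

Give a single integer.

Acc 1: bank0 row2 -> MISS (open row2); precharges=0
Acc 2: bank0 row4 -> MISS (open row4); precharges=1
Acc 3: bank0 row3 -> MISS (open row3); precharges=2
Acc 4: bank1 row4 -> MISS (open row4); precharges=2
Acc 5: bank0 row4 -> MISS (open row4); precharges=3
Acc 6: bank0 row4 -> HIT
Acc 7: bank1 row4 -> HIT
Acc 8: bank0 row2 -> MISS (open row2); precharges=4
Acc 9: bank0 row1 -> MISS (open row1); precharges=5
Acc 10: bank0 row1 -> HIT
Acc 11: bank0 row3 -> MISS (open row3); precharges=6
Acc 12: bank1 row3 -> MISS (open row3); precharges=7
Acc 13: bank0 row3 -> HIT

Answer: 7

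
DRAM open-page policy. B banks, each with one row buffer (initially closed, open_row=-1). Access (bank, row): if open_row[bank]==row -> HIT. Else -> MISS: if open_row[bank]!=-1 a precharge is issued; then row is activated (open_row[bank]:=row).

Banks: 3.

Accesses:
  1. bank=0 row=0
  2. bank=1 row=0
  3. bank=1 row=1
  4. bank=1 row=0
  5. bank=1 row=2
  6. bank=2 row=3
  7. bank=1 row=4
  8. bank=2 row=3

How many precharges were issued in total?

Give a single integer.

Answer: 4

Derivation:
Acc 1: bank0 row0 -> MISS (open row0); precharges=0
Acc 2: bank1 row0 -> MISS (open row0); precharges=0
Acc 3: bank1 row1 -> MISS (open row1); precharges=1
Acc 4: bank1 row0 -> MISS (open row0); precharges=2
Acc 5: bank1 row2 -> MISS (open row2); precharges=3
Acc 6: bank2 row3 -> MISS (open row3); precharges=3
Acc 7: bank1 row4 -> MISS (open row4); precharges=4
Acc 8: bank2 row3 -> HIT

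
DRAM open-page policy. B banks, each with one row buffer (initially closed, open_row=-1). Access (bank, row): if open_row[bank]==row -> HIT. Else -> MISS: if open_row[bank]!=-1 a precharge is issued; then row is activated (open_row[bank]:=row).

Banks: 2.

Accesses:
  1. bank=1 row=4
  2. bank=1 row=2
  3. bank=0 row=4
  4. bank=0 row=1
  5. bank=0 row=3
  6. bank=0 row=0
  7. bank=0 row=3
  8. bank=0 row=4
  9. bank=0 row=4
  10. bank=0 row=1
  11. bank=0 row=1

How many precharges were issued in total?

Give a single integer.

Answer: 7

Derivation:
Acc 1: bank1 row4 -> MISS (open row4); precharges=0
Acc 2: bank1 row2 -> MISS (open row2); precharges=1
Acc 3: bank0 row4 -> MISS (open row4); precharges=1
Acc 4: bank0 row1 -> MISS (open row1); precharges=2
Acc 5: bank0 row3 -> MISS (open row3); precharges=3
Acc 6: bank0 row0 -> MISS (open row0); precharges=4
Acc 7: bank0 row3 -> MISS (open row3); precharges=5
Acc 8: bank0 row4 -> MISS (open row4); precharges=6
Acc 9: bank0 row4 -> HIT
Acc 10: bank0 row1 -> MISS (open row1); precharges=7
Acc 11: bank0 row1 -> HIT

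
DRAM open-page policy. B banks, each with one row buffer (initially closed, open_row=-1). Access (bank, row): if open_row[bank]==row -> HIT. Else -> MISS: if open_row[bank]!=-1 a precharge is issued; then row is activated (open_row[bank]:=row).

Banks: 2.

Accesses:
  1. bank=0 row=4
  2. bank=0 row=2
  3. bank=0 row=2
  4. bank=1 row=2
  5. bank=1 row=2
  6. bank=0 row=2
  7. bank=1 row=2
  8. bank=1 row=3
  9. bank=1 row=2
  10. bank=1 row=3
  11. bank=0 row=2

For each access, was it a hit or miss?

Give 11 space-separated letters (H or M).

Acc 1: bank0 row4 -> MISS (open row4); precharges=0
Acc 2: bank0 row2 -> MISS (open row2); precharges=1
Acc 3: bank0 row2 -> HIT
Acc 4: bank1 row2 -> MISS (open row2); precharges=1
Acc 5: bank1 row2 -> HIT
Acc 6: bank0 row2 -> HIT
Acc 7: bank1 row2 -> HIT
Acc 8: bank1 row3 -> MISS (open row3); precharges=2
Acc 9: bank1 row2 -> MISS (open row2); precharges=3
Acc 10: bank1 row3 -> MISS (open row3); precharges=4
Acc 11: bank0 row2 -> HIT

Answer: M M H M H H H M M M H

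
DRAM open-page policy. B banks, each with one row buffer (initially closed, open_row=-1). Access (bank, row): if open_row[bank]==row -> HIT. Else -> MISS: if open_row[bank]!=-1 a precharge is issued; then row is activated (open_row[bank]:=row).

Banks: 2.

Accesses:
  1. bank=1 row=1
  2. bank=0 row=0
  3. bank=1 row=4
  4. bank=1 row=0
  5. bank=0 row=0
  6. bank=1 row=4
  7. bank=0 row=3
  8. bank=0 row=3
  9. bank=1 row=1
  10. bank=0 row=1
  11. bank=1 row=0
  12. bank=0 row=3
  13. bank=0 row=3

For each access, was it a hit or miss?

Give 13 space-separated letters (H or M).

Answer: M M M M H M M H M M M M H

Derivation:
Acc 1: bank1 row1 -> MISS (open row1); precharges=0
Acc 2: bank0 row0 -> MISS (open row0); precharges=0
Acc 3: bank1 row4 -> MISS (open row4); precharges=1
Acc 4: bank1 row0 -> MISS (open row0); precharges=2
Acc 5: bank0 row0 -> HIT
Acc 6: bank1 row4 -> MISS (open row4); precharges=3
Acc 7: bank0 row3 -> MISS (open row3); precharges=4
Acc 8: bank0 row3 -> HIT
Acc 9: bank1 row1 -> MISS (open row1); precharges=5
Acc 10: bank0 row1 -> MISS (open row1); precharges=6
Acc 11: bank1 row0 -> MISS (open row0); precharges=7
Acc 12: bank0 row3 -> MISS (open row3); precharges=8
Acc 13: bank0 row3 -> HIT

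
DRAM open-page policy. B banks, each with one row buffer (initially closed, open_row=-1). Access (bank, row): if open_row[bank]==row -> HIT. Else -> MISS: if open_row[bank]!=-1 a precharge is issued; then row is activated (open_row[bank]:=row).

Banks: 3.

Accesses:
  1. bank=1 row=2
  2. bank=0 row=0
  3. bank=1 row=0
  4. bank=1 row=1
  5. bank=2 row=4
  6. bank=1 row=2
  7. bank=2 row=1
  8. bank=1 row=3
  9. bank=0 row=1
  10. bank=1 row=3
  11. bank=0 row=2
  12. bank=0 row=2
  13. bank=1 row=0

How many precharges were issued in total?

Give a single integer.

Acc 1: bank1 row2 -> MISS (open row2); precharges=0
Acc 2: bank0 row0 -> MISS (open row0); precharges=0
Acc 3: bank1 row0 -> MISS (open row0); precharges=1
Acc 4: bank1 row1 -> MISS (open row1); precharges=2
Acc 5: bank2 row4 -> MISS (open row4); precharges=2
Acc 6: bank1 row2 -> MISS (open row2); precharges=3
Acc 7: bank2 row1 -> MISS (open row1); precharges=4
Acc 8: bank1 row3 -> MISS (open row3); precharges=5
Acc 9: bank0 row1 -> MISS (open row1); precharges=6
Acc 10: bank1 row3 -> HIT
Acc 11: bank0 row2 -> MISS (open row2); precharges=7
Acc 12: bank0 row2 -> HIT
Acc 13: bank1 row0 -> MISS (open row0); precharges=8

Answer: 8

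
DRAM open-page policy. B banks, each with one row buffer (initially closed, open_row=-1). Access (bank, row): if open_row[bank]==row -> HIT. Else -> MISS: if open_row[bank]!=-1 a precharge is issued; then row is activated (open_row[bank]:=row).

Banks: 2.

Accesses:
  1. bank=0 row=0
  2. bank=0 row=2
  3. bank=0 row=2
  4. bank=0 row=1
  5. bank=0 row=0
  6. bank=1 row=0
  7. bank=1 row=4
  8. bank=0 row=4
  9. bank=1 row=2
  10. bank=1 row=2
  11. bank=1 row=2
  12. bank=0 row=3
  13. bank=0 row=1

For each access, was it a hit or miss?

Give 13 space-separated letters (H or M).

Answer: M M H M M M M M M H H M M

Derivation:
Acc 1: bank0 row0 -> MISS (open row0); precharges=0
Acc 2: bank0 row2 -> MISS (open row2); precharges=1
Acc 3: bank0 row2 -> HIT
Acc 4: bank0 row1 -> MISS (open row1); precharges=2
Acc 5: bank0 row0 -> MISS (open row0); precharges=3
Acc 6: bank1 row0 -> MISS (open row0); precharges=3
Acc 7: bank1 row4 -> MISS (open row4); precharges=4
Acc 8: bank0 row4 -> MISS (open row4); precharges=5
Acc 9: bank1 row2 -> MISS (open row2); precharges=6
Acc 10: bank1 row2 -> HIT
Acc 11: bank1 row2 -> HIT
Acc 12: bank0 row3 -> MISS (open row3); precharges=7
Acc 13: bank0 row1 -> MISS (open row1); precharges=8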